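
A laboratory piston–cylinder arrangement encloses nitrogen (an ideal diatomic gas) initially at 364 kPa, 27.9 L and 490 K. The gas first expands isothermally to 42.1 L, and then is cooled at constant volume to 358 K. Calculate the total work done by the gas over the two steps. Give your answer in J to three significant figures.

Step 1 (isothermal): W = P₁V₁ ln(V₂/V₁) = (10156) ln(42.1/27.9) = 4178 J.
Step 2 (isochoric): W = 0 (constant volume).
W_total = 4178 + 0 = 4178 J.

W_total ≈ 4180 J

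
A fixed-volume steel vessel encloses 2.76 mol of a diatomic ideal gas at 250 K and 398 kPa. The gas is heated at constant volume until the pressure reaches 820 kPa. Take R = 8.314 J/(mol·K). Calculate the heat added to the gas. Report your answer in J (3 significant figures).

Constant volume ⇒ W = 0, so Q = ΔU = nCᵥΔT with Cᵥ = 5R/2 = 20.79 J/(mol·K).
At constant V, T₂/T₁ = P₂/P₁ ⇒ ΔT = T₁(P₂/P₁ − 1) = 250·(820/398 − 1) = 265.1 K.
ΔU = (2.76)(20.79)(265.1) = 15206 J.

Q ≈ 15200 J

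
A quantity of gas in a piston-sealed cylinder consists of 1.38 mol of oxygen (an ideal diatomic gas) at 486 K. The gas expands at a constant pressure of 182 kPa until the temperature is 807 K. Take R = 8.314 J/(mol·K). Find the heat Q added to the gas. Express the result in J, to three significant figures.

Isobaric: W = nRΔT = (1.38)(8.314)(321) = 3683 J.
ΔU = nCᵥΔT with Cᵥ = 5R/2: ΔU = (1.38)(20.79)(321) = 9207 J.
Q = ΔU + W = 9207 + 3683 = 12890 J.

Q ≈ 12900 J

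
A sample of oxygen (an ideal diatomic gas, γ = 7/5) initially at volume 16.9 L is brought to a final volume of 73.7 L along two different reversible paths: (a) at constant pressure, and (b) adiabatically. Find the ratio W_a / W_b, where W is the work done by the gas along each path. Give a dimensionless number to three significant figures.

Path (a) isobaric: W = P₁(V₂ − V₁) → W_a/(P₁V₁) = 3.361.
Path (b) adiabatic: W = P₁V₁(1 − (V₁/V₂)^(γ−1))/(γ−1) → W_b/(P₁V₁) = 1.113.
W_a / W_b = 3.361 / 1.113 = 3.02.

W_a / W_b ≈ 3.02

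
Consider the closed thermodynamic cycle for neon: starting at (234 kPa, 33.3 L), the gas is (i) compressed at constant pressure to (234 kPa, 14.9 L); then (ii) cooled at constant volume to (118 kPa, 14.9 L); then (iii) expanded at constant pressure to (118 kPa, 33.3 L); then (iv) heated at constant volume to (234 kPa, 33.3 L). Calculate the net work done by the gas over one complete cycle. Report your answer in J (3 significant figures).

W_net ≈ -2130 J

Constant-volume legs do no work.
W(i) = (234)(14.9 − 33.3) = -4306 J; W(iii) = (118)(33.3 − 14.9) = 2171 J.
W_net = -4306 + 2171 = -2134 J (the counter-clockwise enclosed area).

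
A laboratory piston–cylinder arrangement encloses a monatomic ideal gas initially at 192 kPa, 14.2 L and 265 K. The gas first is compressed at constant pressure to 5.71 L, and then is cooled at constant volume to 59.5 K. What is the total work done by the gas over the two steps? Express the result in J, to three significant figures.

W_total ≈ -1630 J

Step 1 (isobaric): W = PΔV = (192 kPa)(5.71 − 14.2 L) = -1630 J.
Step 2 (isochoric): W = 0 (constant volume).
W_total = -1630 + 0 = -1630 J.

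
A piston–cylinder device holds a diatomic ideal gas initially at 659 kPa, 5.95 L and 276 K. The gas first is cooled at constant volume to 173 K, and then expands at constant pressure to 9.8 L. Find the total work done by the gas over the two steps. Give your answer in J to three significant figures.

Step 1 (isochoric): W = 0 (constant volume).
After step 1: P = 413.1 kPa (V unchanged).
Step 2 (isobaric): W = PΔV = (413.1 kPa)(9.8 − 5.95 L) = 1590 J.
W_total = 0 + 1590 = 1590 J.

W_total ≈ 1590 J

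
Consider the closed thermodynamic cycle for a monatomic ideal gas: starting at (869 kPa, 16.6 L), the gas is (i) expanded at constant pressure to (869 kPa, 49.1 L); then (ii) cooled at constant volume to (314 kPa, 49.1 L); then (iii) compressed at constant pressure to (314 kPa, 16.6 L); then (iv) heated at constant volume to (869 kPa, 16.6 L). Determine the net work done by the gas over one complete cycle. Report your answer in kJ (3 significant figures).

W_net ≈ 18.0 kJ

Constant-volume legs do no work.
W(i) = (869)(49.1 − 16.6) = 28242 J; W(iii) = (314)(16.6 − 49.1) = -10205 J.
W_net = 28242 − 10205 = 18038 J (the clockwise enclosed area).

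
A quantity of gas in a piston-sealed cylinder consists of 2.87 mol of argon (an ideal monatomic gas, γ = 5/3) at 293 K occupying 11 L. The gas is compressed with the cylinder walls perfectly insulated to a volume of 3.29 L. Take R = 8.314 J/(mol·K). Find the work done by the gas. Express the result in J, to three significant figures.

Adiabatic: TV^(γ−1) = const with γ = 5/3.
T₂ = T₁ (V₁/V₂)^(γ−1) = 293 × (11/3.29)^0.667 = 293 × 2.236 = 655.1 K.
W_by = nCᵥ(T₁ − T₂) = (2.87)(12.47)(293 − 655.1) = -12962 J.

W ≈ -13000 J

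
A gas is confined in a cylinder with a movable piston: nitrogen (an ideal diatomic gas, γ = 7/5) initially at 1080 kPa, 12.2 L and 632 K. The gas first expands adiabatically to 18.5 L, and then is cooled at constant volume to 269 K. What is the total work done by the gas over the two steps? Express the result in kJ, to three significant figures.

W_total ≈ 5.05 kJ

Step 1 (adiabatic): W = (P₁V₁ − P₂V₂)/(γ−1) = (13176 − 11155)/0.4 = 5053 J.
Step 2 (isochoric): W = 0 (constant volume).
W_total = 5053 + 0 = 5053 J.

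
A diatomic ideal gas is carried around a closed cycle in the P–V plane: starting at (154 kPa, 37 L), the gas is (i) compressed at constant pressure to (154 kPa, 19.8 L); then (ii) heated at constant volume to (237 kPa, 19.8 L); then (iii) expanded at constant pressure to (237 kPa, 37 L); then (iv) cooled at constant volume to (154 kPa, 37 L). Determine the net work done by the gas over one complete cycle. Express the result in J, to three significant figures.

W_net ≈ 1430 J

Constant-volume legs do no work.
W(i) = (154)(19.8 − 37) = -2649 J; W(iii) = (237)(37 − 19.8) = 4076 J.
W_net = -2649 + 4076 = 1428 J (the clockwise enclosed area).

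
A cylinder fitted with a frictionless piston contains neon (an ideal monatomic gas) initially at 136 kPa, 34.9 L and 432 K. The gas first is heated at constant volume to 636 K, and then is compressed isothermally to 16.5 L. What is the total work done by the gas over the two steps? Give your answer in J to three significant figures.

W_total ≈ -5230 J

Step 1 (isochoric): W = 0 (constant volume).
After step 1: P = 200.2 kPa (V unchanged).
Step 2 (isothermal): W = P₁V₁ ln(V₂/V₁) = (6988) ln(16.5/34.9) = -5235 J.
W_total = 0 − 5235 = -5235 J.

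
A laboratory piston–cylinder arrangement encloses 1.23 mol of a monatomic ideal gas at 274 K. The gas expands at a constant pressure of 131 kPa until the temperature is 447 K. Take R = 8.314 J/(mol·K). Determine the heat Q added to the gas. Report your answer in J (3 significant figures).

Q ≈ 4420 J

Isobaric: W = nRΔT = (1.23)(8.314)(173) = 1769 J.
ΔU = nCᵥΔT with Cᵥ = 3R/2: ΔU = (1.23)(12.47)(173) = 2654 J.
Q = ΔU + W = 2654 + 1769 = 4423 J.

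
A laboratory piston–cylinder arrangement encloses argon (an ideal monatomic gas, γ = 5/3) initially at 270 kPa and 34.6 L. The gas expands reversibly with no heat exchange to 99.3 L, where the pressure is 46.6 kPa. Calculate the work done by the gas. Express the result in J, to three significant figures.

W ≈ 7070 J

Adiabatic: W = (P₁V₁ − P₂V₂)/(γ − 1) with γ = 5/3.
P₁V₁ = 9342 J, P₂V₂ = 4627 J.
W = (9342 − 4627) / 0.6667 = 7072 J.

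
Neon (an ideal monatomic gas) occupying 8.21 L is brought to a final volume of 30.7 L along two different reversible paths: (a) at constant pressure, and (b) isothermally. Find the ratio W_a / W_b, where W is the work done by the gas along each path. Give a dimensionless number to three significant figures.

W_a / W_b ≈ 2.08

Path (a) isobaric: W = P₁(V₂ − V₁) → W_a/(P₁V₁) = 2.739.
Path (b) isothermal: W = P₁V₁ ln(V₂/V₁) → W_b/(P₁V₁) = 1.319.
W_a / W_b = 2.739 / 1.319 = 2.077.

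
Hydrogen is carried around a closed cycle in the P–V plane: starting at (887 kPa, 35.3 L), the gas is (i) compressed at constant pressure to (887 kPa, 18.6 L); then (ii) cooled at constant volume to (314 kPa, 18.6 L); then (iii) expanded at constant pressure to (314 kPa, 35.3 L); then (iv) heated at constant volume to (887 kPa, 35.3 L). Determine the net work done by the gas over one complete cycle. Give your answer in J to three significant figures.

W_net ≈ -9570 J

Constant-volume legs do no work.
W(i) = (887)(18.6 − 35.3) = -14813 J; W(iii) = (314)(35.3 − 18.6) = 5244 J.
W_net = -14813 + 5244 = -9569 J (the counter-clockwise enclosed area).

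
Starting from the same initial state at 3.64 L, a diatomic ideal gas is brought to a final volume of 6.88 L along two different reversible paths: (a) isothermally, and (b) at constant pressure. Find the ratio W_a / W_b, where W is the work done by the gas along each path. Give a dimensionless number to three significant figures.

Path (a) isothermal: W = P₁V₁ ln(V₂/V₁) → W_a/(P₁V₁) = 0.6366.
Path (b) isobaric: W = P₁(V₂ − V₁) → W_b/(P₁V₁) = 0.8901.
W_a / W_b = 0.6366 / 0.8901 = 0.7152.

W_a / W_b ≈ 0.715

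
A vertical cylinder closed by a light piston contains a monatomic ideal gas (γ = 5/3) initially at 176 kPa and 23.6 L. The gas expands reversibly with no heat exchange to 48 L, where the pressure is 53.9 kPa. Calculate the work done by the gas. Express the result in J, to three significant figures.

W ≈ 2350 J

Adiabatic: W = (P₁V₁ − P₂V₂)/(γ − 1) with γ = 5/3.
P₁V₁ = 4154 J, P₂V₂ = 2587 J.
W = (4154 − 2587) / 0.6667 = 2350 J.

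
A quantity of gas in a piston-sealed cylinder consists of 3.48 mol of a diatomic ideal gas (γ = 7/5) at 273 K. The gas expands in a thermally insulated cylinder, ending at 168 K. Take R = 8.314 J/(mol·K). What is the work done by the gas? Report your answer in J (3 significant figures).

W ≈ 7590 J

Adiabatic ⇒ Q = 0, so W_by = −ΔU = nCᵥ(T₁ − T₂).
Cᵥ = 5R/2 = 20.79 J/(mol·K).
W = (3.48)(20.79)(273 − 168) = 7595 J.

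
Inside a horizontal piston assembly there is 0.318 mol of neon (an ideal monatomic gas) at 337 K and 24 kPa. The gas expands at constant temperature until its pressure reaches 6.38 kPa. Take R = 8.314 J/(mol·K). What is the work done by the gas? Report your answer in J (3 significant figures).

W ≈ 1180 J

Isothermal process: W = nRT ln(V₂/V₁) = nRT ln(P₁/P₂).
W = (0.318)(8.314)(337) × ln(24/6.38)
  = 891 × ln(3.762) = 891 × 1.325
W_by_gas = 1180 J.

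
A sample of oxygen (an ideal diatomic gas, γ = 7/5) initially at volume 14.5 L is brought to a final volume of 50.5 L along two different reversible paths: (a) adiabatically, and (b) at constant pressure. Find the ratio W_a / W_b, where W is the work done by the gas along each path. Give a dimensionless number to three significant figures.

Path (a) adiabatic: W = P₁V₁(1 − (V₁/V₂)^(γ−1))/(γ−1) → W_a/(P₁V₁) = 0.9824.
Path (b) isobaric: W = P₁(V₂ − V₁) → W_b/(P₁V₁) = 2.483.
W_a / W_b = 0.9824 / 2.483 = 0.3957.

W_a / W_b ≈ 0.396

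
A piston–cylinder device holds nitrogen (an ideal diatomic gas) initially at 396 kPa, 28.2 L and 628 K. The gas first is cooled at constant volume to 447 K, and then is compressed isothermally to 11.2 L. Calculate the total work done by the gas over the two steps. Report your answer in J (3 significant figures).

Step 1 (isochoric): W = 0 (constant volume).
After step 1: P = 281.9 kPa (V unchanged).
Step 2 (isothermal): W = P₁V₁ ln(V₂/V₁) = (7949) ln(11.2/28.2) = -7340 J.
W_total = 0 − 7340 = -7340 J.

W_total ≈ -7340 J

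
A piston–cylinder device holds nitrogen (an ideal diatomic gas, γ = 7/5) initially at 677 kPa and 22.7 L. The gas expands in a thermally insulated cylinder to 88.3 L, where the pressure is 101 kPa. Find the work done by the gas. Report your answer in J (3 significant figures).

Adiabatic: W = (P₁V₁ − P₂V₂)/(γ − 1) with γ = 7/5.
P₁V₁ = 15368 J, P₂V₂ = 8918 J.
W = (15368 − 8918) / 0.4 = 16124 J.

W ≈ 16100 J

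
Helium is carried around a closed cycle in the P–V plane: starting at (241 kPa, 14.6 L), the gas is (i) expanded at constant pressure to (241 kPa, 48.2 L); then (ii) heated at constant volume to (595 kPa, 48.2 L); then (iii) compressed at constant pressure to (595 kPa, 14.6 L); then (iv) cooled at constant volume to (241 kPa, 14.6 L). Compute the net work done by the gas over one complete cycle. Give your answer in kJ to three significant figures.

W_net ≈ -11.9 kJ

Constant-volume legs do no work.
W(i) = (241)(48.2 − 14.6) = 8098 J; W(iii) = (595)(14.6 − 48.2) = -19992 J.
W_net = 8098 − 19992 = -11894 J (the counter-clockwise enclosed area).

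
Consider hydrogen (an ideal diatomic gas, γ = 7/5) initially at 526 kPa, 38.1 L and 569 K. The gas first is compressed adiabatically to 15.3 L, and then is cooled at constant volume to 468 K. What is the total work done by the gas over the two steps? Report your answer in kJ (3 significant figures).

Step 1 (adiabatic): W = (P₁V₁ − P₂V₂)/(γ−1) = (20041 − 28867)/0.4 = -22066 J.
Step 2 (isochoric): W = 0 (constant volume).
W_total = -22066 + 0 = -22066 J.

W_total ≈ -22.1 kJ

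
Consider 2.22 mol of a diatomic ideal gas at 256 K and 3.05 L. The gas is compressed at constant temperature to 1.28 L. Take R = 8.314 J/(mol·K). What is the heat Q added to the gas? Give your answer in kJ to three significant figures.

Q ≈ -4.10 kJ

Isothermal ⇒ ΔU = 0, so Q = W = nRT ln(V₂/V₁).
Q = (2.22)(8.314)(256) ln(1.28/3.05) = 4725 × -0.8683 = -4103 J.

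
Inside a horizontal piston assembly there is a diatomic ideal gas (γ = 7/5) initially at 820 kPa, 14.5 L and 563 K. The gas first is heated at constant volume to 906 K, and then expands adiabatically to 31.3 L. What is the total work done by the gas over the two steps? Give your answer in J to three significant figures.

W_total ≈ 12700 J

Step 1 (isochoric): W = 0 (constant volume).
After step 1: P = 1320 kPa (V unchanged).
Step 2 (adiabatic): W = (P₁V₁ − P₂V₂)/(γ−1) = (19134 − 14065)/0.4 = 12673 J.
W_total = 0 + 12673 = 12673 J.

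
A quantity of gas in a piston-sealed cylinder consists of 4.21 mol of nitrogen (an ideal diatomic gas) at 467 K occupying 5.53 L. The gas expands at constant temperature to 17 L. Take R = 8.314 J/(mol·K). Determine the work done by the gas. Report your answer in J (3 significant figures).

W ≈ 18400 J

Isothermal: W = nRT ln(V₂/V₁).
W = (4.21)(8.314)(467) × ln(17/5.53)
  = 16346 × 1.123
W_by_gas = 18357 J.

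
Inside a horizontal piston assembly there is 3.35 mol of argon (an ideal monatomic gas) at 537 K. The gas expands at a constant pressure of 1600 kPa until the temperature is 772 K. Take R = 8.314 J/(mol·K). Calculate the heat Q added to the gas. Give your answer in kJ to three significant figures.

Isobaric: W = nRΔT = (3.35)(8.314)(235) = 6545 J.
ΔU = nCᵥΔT with Cᵥ = 3R/2: ΔU = (3.35)(12.47)(235) = 9818 J.
Q = ΔU + W = 9818 + 6545 = 16363 J.

Q ≈ 16.4 kJ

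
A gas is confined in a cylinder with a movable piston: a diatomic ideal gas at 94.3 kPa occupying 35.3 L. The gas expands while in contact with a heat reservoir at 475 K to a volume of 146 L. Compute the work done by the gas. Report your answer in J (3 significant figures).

Isothermal: W = nRT ln(V₂/V₁) = P₁V₁ ln(V₂/V₁).
P₁V₁ = (94.3 kPa)(35.3 L) = 3329 J.
W = 3329 × ln(146/35.3) = 3329 × 1.42
W_by_gas = 4726 J.

W ≈ 4730 J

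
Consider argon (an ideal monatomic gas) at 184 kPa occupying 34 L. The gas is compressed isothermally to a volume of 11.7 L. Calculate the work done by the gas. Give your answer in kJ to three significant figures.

Isothermal: W = nRT ln(V₂/V₁) = P₁V₁ ln(V₂/V₁).
P₁V₁ = (184 kPa)(34 L) = 6256 J.
W = 6256 × ln(11.7/34) = 6256 × -1.067
W_by_gas = -6674 J.

W ≈ -6.67 kJ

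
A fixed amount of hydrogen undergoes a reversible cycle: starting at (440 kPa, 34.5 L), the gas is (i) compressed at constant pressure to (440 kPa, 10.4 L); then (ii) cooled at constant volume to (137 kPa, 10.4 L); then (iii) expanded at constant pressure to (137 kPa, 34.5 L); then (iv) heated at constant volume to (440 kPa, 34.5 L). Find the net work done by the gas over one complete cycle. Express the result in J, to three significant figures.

Constant-volume legs do no work.
W(i) = (440)(10.4 − 34.5) = -10604 J; W(iii) = (137)(34.5 − 10.4) = 3302 J.
W_net = -10604 + 3302 = -7302 J (the counter-clockwise enclosed area).

W_net ≈ -7300 J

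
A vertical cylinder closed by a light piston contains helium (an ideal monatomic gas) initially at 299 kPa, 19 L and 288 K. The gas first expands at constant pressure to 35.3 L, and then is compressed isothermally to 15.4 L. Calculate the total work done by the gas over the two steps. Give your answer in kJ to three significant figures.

W_total ≈ -3.88 kJ

Step 1 (isobaric): W = PΔV = (299 kPa)(35.3 − 19 L) = 4874 J.
After step 1: P = 299 kPa, V = 35.3 L, T = 535.1 K.
Step 2 (isothermal): W = P₁V₁ ln(V₂/V₁) = (10555) ln(15.4/35.3) = -8755 J.
W_total = 4874 − 8755 = -3882 J.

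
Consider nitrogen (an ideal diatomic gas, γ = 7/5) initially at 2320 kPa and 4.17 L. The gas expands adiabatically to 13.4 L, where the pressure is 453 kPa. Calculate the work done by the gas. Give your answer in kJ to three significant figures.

Adiabatic: W = (P₁V₁ − P₂V₂)/(γ − 1) with γ = 7/5.
P₁V₁ = 9674 J, P₂V₂ = 6070 J.
W = (9674 − 6070) / 0.4 = 9011 J.

W ≈ 9.01 kJ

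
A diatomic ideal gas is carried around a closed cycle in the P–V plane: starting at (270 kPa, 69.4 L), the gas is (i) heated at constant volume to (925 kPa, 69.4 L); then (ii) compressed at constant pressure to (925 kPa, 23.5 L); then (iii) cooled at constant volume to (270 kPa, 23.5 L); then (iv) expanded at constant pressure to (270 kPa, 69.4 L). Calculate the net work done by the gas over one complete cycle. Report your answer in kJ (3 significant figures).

W_net ≈ -30.1 kJ

Constant-volume legs do no work.
W(ii) = (925)(23.5 − 69.4) = -42458 J; W(iv) = (270)(69.4 − 23.5) = 12393 J.
W_net = -42458 + 12393 = -30065 J (the counter-clockwise enclosed area).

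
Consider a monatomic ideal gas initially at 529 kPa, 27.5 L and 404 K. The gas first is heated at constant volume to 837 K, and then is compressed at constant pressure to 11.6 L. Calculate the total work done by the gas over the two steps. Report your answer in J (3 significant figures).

W_total ≈ -17400 J

Step 1 (isochoric): W = 0 (constant volume).
After step 1: P = 1096 kPa (V unchanged).
Step 2 (isobaric): W = PΔV = (1096 kPa)(11.6 − 27.5 L) = -17426 J.
W_total = 0 − 17426 = -17426 J.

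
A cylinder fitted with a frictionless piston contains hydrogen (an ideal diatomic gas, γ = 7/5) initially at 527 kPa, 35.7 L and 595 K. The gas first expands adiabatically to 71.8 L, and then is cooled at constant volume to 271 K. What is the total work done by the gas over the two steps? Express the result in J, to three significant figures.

Step 1 (adiabatic): W = (P₁V₁ − P₂V₂)/(γ−1) = (18814 − 14226)/0.4 = 11469 J.
Step 2 (isochoric): W = 0 (constant volume).
W_total = 11469 + 0 = 11469 J.

W_total ≈ 11500 J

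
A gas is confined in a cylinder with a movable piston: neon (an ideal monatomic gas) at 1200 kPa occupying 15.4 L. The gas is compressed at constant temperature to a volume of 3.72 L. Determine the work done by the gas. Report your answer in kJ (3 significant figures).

W ≈ -26.3 kJ

Isothermal: W = nRT ln(V₂/V₁) = P₁V₁ ln(V₂/V₁).
P₁V₁ = (1200 kPa)(15.4 L) = 18480 J.
W = 18480 × ln(3.72/15.4) = 18480 × -1.421
W_by_gas = -26253 J.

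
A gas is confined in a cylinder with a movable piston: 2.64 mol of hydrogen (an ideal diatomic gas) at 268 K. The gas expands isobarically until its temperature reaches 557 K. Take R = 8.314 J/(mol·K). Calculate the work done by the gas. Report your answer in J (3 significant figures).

W ≈ 6340 J

Isobaric: W = P ΔV = nR ΔT.
W = (2.64)(8.314)(557 − 268) = 6343 J.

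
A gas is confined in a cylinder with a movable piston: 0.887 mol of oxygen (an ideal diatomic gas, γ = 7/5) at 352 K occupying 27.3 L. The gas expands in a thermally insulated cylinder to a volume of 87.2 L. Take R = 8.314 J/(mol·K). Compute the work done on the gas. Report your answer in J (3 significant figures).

W ≈ -2410 J

Adiabatic: TV^(γ−1) = const with γ = 7/5.
T₂ = T₁ (V₁/V₂)^(γ−1) = 352 × (27.3/87.2)^0.4 = 352 × 0.6284 = 221.2 K.
W_by = nCᵥ(T₁ − T₂) = (0.887)(20.79)(352 − 221.2) = 2411 J.
Work on gas = −W_by = -2411 J.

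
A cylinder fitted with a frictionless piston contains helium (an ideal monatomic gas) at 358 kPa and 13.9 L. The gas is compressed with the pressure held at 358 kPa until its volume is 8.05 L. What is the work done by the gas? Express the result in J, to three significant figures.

W ≈ -2090 J

Isobaric: W = P ΔV.
W = (358 kPa)(8.05 − 13.9 L) = (358)(-5.85) = -2094 J.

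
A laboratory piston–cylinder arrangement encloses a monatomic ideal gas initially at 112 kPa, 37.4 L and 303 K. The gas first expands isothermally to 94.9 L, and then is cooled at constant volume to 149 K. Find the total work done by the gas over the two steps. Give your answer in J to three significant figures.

Step 1 (isothermal): W = P₁V₁ ln(V₂/V₁) = (4189) ln(94.9/37.4) = 3900 J.
Step 2 (isochoric): W = 0 (constant volume).
W_total = 3900 + 0 = 3900 J.

W_total ≈ 3900 J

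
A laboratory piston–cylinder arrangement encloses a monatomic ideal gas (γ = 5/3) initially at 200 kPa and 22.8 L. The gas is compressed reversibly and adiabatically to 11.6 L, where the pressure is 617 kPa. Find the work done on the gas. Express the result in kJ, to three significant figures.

Adiabatic: W = (P₁V₁ − P₂V₂)/(γ − 1) with γ = 5/3.
P₁V₁ = 4560 J, P₂V₂ = 7157 J.
W = (4560 − 7157) / 0.6667 = -3896 J.
Work on gas = −W_by = 3896 J.

W ≈ 3.90 kJ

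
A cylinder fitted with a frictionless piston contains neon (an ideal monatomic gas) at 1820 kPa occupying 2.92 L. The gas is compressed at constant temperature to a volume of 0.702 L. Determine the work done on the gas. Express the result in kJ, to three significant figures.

Isothermal: W = nRT ln(V₂/V₁) = P₁V₁ ln(V₂/V₁).
P₁V₁ = (1820 kPa)(2.92 L) = 5314 J.
W = 5314 × ln(0.702/2.92) = 5314 × -1.425
W_by_gas = -7575 J; work on gas = −W_by = 7575 J.

W ≈ 7.58 kJ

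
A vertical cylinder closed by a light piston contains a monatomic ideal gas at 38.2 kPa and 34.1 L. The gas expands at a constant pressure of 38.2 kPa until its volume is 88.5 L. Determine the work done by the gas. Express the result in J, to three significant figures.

W ≈ 2080 J

Isobaric: W = P ΔV.
W = (38.2 kPa)(88.5 − 34.1 L) = (38.2)(54.4) = 2078 J.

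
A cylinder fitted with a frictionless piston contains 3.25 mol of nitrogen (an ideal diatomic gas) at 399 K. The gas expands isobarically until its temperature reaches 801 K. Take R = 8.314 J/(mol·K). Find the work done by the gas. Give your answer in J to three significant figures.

Isobaric: W = P ΔV = nR ΔT.
W = (3.25)(8.314)(801 − 399) = 10862 J.

W ≈ 10900 J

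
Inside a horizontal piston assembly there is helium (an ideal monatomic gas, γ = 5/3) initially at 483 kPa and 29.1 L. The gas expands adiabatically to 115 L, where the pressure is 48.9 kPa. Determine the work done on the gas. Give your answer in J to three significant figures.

Adiabatic: W = (P₁V₁ − P₂V₂)/(γ − 1) with γ = 5/3.
P₁V₁ = 14055 J, P₂V₂ = 5624 J.
W = (14055 − 5624) / 0.6667 = 12648 J.
Work on gas = −W_by = -12648 J.

W ≈ -12600 J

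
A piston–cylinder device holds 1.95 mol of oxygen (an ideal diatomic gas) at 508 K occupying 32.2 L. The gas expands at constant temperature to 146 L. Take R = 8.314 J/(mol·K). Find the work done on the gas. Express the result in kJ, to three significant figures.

W ≈ -12.4 kJ

Isothermal: W = nRT ln(V₂/V₁).
W = (1.95)(8.314)(508) × ln(146/32.2)
  = 8236 × 1.512
W_by_gas = 12450 J; work on gas = −W_by = -12450 J.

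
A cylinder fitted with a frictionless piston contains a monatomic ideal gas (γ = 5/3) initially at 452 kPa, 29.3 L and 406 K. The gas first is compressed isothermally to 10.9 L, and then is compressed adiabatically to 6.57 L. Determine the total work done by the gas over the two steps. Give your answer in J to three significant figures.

W_total ≈ -21100 J

Step 1 (isothermal): W = P₁V₁ ln(V₂/V₁) = (13244) ln(10.9/29.3) = -13096 J.
After step 1: P = 1215 kPa, V = 10.9 L, T = 406 K.
Step 2 (adiabatic): W = (P₁V₁ − P₂V₂)/(γ−1) = (13244 − 18560)/0.667 = -7975 J.
W_total = -13096 − 7975 = -21070 J.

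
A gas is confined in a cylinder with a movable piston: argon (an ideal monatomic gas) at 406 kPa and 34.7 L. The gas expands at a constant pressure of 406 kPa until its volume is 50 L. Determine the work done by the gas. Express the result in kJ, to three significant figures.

Isobaric: W = P ΔV.
W = (406 kPa)(50 − 34.7 L) = (406)(15.3) = 6212 J.

W ≈ 6.21 kJ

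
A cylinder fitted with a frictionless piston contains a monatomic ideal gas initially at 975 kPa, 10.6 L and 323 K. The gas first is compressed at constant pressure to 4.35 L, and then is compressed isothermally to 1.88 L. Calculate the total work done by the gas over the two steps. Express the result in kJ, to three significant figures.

Step 1 (isobaric): W = PΔV = (975 kPa)(4.35 − 10.6 L) = -6094 J.
After step 1: P = 975 kPa, V = 4.35 L, T = 132.6 K.
Step 2 (isothermal): W = P₁V₁ ln(V₂/V₁) = (4241) ln(1.88/4.35) = -3558 J.
W_total = -6094 − 3558 = -9652 J.

W_total ≈ -9.65 kJ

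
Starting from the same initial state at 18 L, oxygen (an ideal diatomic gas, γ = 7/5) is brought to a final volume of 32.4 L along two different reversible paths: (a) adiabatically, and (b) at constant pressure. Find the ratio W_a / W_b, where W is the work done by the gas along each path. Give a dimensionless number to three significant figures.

Path (a) adiabatic: W = P₁V₁(1 − (V₁/V₂)^(γ−1))/(γ−1) → W_a/(P₁V₁) = 0.5238.
Path (b) isobaric: W = P₁(V₂ − V₁) → W_b/(P₁V₁) = 0.8.
W_a / W_b = 0.5238 / 0.8 = 0.6547.

W_a / W_b ≈ 0.655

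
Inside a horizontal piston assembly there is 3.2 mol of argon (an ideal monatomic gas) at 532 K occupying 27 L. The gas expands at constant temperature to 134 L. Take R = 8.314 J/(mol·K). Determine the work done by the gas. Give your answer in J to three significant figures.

W ≈ 22700 J

Isothermal: W = nRT ln(V₂/V₁).
W = (3.2)(8.314)(532) × ln(134/27)
  = 14154 × 1.602
W_by_gas = 22674 J.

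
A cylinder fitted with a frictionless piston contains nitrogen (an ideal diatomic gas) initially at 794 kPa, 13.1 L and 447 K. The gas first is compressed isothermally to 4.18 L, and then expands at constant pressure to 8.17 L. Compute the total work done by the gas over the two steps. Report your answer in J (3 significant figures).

Step 1 (isothermal): W = P₁V₁ ln(V₂/V₁) = (10401) ln(4.18/13.1) = -11882 J.
After step 1: P = 2488 kPa, V = 4.18 L, T = 447 K.
Step 2 (isobaric): W = PΔV = (2488 kPa)(8.17 − 4.18 L) = 9929 J.
W_total = -11882 + 9929 = -1953 J.

W_total ≈ -1950 J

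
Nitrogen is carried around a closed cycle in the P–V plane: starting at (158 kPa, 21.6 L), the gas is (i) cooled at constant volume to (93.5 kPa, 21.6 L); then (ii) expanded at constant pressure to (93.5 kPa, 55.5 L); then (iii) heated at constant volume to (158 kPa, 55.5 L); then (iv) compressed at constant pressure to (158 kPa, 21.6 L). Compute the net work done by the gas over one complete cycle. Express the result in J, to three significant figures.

W_net ≈ -2190 J

Constant-volume legs do no work.
W(ii) = (93.5)(55.5 − 21.6) = 3170 J; W(iv) = (158)(21.6 − 55.5) = -5356 J.
W_net = 3170 − 5356 = -2187 J (the counter-clockwise enclosed area).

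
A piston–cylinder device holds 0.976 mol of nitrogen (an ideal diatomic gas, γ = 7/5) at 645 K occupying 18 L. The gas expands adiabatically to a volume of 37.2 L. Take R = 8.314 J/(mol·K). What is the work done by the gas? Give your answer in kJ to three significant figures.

Adiabatic: TV^(γ−1) = const with γ = 7/5.
T₂ = T₁ (V₁/V₂)^(γ−1) = 645 × (18/37.2)^0.4 = 645 × 0.748 = 482.4 K.
W_by = nCᵥ(T₁ − T₂) = (0.976)(20.79)(645 − 482.4) = 3298 J.

W ≈ 3.30 kJ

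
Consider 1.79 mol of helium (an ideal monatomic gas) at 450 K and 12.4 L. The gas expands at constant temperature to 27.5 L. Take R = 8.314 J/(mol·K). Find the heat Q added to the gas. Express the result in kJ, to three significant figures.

Q ≈ 5.33 kJ

Isothermal ⇒ ΔU = 0, so Q = W = nRT ln(V₂/V₁).
Q = (1.79)(8.314)(450) ln(27.5/12.4) = 6697 × 0.7965 = 5334 J.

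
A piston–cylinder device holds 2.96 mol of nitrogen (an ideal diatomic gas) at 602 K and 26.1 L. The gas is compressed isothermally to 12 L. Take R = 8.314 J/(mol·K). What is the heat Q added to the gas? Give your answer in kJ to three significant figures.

Q ≈ -11.5 kJ

Isothermal ⇒ ΔU = 0, so Q = W = nRT ln(V₂/V₁).
Q = (2.96)(8.314)(602) ln(12/26.1) = 14815 × -0.777 = -11512 J.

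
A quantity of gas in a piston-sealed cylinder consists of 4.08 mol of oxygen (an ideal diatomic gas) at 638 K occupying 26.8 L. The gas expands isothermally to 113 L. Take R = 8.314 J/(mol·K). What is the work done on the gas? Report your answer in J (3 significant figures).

W ≈ -31100 J

Isothermal: W = nRT ln(V₂/V₁).
W = (4.08)(8.314)(638) × ln(113/26.8)
  = 21642 × 1.439
W_by_gas = 31142 J; work on gas = −W_by = -31142 J.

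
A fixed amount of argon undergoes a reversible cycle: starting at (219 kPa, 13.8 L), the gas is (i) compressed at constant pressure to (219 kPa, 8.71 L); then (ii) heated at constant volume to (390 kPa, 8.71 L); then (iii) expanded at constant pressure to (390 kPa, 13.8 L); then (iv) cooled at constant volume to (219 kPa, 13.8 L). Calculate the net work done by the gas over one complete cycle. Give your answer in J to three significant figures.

Constant-volume legs do no work.
W(i) = (219)(8.71 − 13.8) = -1115 J; W(iii) = (390)(13.8 − 8.71) = 1985 J.
W_net = -1115 + 1985 = 870.4 J (the clockwise enclosed area).

W_net ≈ 870 J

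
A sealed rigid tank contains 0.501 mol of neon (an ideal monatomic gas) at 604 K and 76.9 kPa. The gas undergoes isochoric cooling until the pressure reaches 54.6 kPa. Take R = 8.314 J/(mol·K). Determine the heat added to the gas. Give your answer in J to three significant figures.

Constant volume ⇒ W = 0, so Q = ΔU = nCᵥΔT with Cᵥ = 3R/2 = 12.47 J/(mol·K).
At constant V, T₂/T₁ = P₂/P₁ ⇒ ΔT = T₁(P₂/P₁ − 1) = 604·(54.6/76.9 − 1) = -175.2 K.
ΔU = (0.501)(12.47)(-175.2) = -1094 J.

Q ≈ -1090 J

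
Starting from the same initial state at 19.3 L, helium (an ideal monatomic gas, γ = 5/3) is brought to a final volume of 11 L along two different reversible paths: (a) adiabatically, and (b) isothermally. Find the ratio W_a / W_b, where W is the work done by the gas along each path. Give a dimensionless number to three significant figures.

Path (a) adiabatic: W = P₁V₁(1 − (V₁/V₂)^(γ−1))/(γ−1) → W_a/(P₁V₁) = -0.6821.
Path (b) isothermal: W = P₁V₁ ln(V₂/V₁) → W_b/(P₁V₁) = -0.5622.
W_a / W_b = -0.6821 / -0.5622 = 1.213.

W_a / W_b ≈ 1.21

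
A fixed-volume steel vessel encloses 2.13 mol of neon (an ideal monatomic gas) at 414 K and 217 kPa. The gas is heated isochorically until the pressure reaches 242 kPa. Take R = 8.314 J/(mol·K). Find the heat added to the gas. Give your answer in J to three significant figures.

Q ≈ 1270 J

Constant volume ⇒ W = 0, so Q = ΔU = nCᵥΔT with Cᵥ = 3R/2 = 12.47 J/(mol·K).
At constant V, T₂/T₁ = P₂/P₁ ⇒ ΔT = T₁(P₂/P₁ − 1) = 414·(242/217 − 1) = 47.7 K.
ΔU = (2.13)(12.47)(47.7) = 1267 J.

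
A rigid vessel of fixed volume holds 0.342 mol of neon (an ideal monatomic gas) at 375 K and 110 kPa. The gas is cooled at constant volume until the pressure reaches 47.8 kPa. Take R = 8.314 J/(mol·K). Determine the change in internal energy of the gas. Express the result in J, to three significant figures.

ΔU ≈ -904 J

Constant volume ⇒ W = 0, so Q = ΔU = nCᵥΔT with Cᵥ = 3R/2 = 12.47 J/(mol·K).
At constant V, T₂/T₁ = P₂/P₁ ⇒ ΔT = T₁(P₂/P₁ − 1) = 375·(47.8/110 − 1) = -212 K.
ΔU = (0.342)(12.47)(-212) = -904.4 J.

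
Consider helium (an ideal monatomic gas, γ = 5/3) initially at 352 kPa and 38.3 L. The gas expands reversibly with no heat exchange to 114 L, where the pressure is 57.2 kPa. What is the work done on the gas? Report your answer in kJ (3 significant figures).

Adiabatic: W = (P₁V₁ − P₂V₂)/(γ − 1) with γ = 5/3.
P₁V₁ = 13482 J, P₂V₂ = 6521 J.
W = (13482 − 6521) / 0.6667 = 10441 J.
Work on gas = −W_by = -10441 J.

W ≈ -10.4 kJ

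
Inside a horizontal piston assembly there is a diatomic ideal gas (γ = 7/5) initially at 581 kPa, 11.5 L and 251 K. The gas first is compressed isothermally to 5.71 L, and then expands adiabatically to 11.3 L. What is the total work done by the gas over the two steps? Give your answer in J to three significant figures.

Step 1 (isothermal): W = P₁V₁ ln(V₂/V₁) = (6682) ln(5.71/11.5) = -4678 J.
After step 1: P = 1170 kPa, V = 5.71 L, T = 251 K.
Step 2 (adiabatic): W = (P₁V₁ − P₂V₂)/(γ−1) = (6681 − 5085)/0.4 = 3991 J.
W_total = -4678 + 3991 = -686.8 J.

W_total ≈ -687 J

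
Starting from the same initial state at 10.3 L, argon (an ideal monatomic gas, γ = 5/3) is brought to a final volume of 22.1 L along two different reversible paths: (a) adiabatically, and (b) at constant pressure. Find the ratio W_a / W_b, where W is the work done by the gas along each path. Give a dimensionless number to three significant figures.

W_a / W_b ≈ 0.522

Path (a) adiabatic: W = P₁V₁(1 − (V₁/V₂)^(γ−1))/(γ−1) → W_a/(P₁V₁) = 0.5983.
Path (b) isobaric: W = P₁(V₂ − V₁) → W_b/(P₁V₁) = 1.146.
W_a / W_b = 0.5983 / 1.146 = 0.5223.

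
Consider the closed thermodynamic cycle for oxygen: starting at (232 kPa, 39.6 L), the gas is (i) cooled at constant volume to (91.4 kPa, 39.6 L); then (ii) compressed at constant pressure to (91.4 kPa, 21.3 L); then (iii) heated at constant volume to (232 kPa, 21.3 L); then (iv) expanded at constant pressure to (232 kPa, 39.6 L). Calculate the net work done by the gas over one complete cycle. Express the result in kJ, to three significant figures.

W_net ≈ 2.57 kJ

Constant-volume legs do no work.
W(ii) = (91.4)(21.3 − 39.6) = -1673 J; W(iv) = (232)(39.6 − 21.3) = 4246 J.
W_net = -1673 + 4246 = 2573 J (the clockwise enclosed area).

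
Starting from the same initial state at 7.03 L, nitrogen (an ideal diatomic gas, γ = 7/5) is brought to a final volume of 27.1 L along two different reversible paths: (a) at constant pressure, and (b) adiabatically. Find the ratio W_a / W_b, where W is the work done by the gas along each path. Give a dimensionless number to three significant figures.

W_a / W_b ≈ 2.74

Path (a) isobaric: W = P₁(V₂ − V₁) → W_a/(P₁V₁) = 2.855.
Path (b) adiabatic: W = P₁V₁(1 − (V₁/V₂)^(γ−1))/(γ−1) → W_b/(P₁V₁) = 1.043.
W_a / W_b = 2.855 / 1.043 = 2.738.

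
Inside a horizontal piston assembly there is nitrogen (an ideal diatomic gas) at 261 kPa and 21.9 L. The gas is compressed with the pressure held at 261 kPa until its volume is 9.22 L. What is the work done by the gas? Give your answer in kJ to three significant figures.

Isobaric: W = P ΔV.
W = (261 kPa)(9.22 − 21.9 L) = (261)(-12.68) = -3309 J.

W ≈ -3.31 kJ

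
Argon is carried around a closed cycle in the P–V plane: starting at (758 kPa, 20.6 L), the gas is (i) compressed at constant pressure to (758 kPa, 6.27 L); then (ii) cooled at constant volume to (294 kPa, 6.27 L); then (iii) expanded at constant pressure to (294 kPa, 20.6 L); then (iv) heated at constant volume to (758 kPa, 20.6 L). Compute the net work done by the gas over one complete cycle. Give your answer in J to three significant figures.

Constant-volume legs do no work.
W(i) = (758)(6.27 − 20.6) = -10862 J; W(iii) = (294)(20.6 − 6.27) = 4213 J.
W_net = -10862 + 4213 = -6649 J (the counter-clockwise enclosed area).

W_net ≈ -6650 J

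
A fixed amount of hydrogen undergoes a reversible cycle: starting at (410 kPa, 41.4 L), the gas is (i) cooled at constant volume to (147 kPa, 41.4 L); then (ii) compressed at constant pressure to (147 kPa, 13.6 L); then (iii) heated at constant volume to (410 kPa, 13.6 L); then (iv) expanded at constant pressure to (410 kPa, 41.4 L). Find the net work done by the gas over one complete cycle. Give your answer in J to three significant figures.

W_net ≈ 7310 J

Constant-volume legs do no work.
W(ii) = (147)(13.6 − 41.4) = -4087 J; W(iv) = (410)(41.4 − 13.6) = 11398 J.
W_net = -4087 + 11398 = 7311 J (the clockwise enclosed area).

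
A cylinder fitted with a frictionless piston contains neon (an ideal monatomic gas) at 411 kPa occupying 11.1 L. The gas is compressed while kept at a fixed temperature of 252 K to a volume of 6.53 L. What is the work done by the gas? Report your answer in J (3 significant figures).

W ≈ -2420 J

Isothermal: W = nRT ln(V₂/V₁) = P₁V₁ ln(V₂/V₁).
P₁V₁ = (411 kPa)(11.1 L) = 4562 J.
W = 4562 × ln(6.53/11.1) = 4562 × -0.5305
W_by_gas = -2420 J.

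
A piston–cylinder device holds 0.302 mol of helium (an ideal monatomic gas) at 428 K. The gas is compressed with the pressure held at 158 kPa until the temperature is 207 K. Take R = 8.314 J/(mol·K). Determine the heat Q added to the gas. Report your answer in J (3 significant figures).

Q ≈ -1390 J

Isobaric: W = nRΔT = (0.302)(8.314)(-221) = -554.9 J.
ΔU = nCᵥΔT with Cᵥ = 3R/2: ΔU = (0.302)(12.47)(-221) = -832.3 J.
Q = ΔU + W = -832.3 − 554.9 = -1387 J.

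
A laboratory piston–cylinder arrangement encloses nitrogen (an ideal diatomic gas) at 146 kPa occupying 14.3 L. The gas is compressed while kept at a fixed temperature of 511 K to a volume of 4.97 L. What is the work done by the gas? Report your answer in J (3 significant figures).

W ≈ -2210 J

Isothermal: W = nRT ln(V₂/V₁) = P₁V₁ ln(V₂/V₁).
P₁V₁ = (146 kPa)(14.3 L) = 2088 J.
W = 2088 × ln(4.97/14.3) = 2088 × -1.057
W_by_gas = -2206 J.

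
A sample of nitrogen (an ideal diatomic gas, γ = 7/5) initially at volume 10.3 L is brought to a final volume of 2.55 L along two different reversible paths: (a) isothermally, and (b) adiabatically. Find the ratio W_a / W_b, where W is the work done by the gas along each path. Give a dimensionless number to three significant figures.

Path (a) isothermal: W = P₁V₁ ln(V₂/V₁) → W_a/(P₁V₁) = -1.396.
Path (b) adiabatic: W = P₁V₁(1 − (V₁/V₂)^(γ−1))/(γ−1) → W_b/(P₁V₁) = -1.87.
W_a / W_b = -1.396 / -1.87 = 0.7466.

W_a / W_b ≈ 0.747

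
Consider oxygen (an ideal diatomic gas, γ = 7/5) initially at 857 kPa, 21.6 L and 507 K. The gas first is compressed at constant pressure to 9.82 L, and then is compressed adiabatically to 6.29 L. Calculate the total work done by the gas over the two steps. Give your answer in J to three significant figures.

Step 1 (isobaric): W = PΔV = (857 kPa)(9.82 − 21.6 L) = -10095 J.
After step 1: P = 857 kPa, V = 9.82 L, T = 230.5 K.
Step 2 (adiabatic): W = (P₁V₁ − P₂V₂)/(γ−1) = (8416 − 10057)/0.4 = -4104 J.
W_total = -10095 − 4104 = -14199 J.

W_total ≈ -14200 J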